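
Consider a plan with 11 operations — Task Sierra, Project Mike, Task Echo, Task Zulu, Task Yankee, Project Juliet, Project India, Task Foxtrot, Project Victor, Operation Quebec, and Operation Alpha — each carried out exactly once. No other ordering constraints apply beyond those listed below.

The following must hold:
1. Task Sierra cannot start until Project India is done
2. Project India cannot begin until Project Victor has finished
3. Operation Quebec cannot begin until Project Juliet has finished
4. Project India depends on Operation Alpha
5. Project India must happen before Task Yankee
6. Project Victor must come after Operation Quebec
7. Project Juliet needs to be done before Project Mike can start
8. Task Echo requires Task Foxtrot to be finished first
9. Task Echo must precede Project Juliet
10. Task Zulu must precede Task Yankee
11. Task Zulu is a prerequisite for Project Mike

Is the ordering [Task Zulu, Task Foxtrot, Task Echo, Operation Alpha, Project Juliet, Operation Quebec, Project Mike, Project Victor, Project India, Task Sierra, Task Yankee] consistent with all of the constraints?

Yes

Every stated constraint is respected: Task Zulu sits at position 1, ahead of Task Yankee at position 11, and each of the other listed pairs likewise has the predecessor earlier in the sequence.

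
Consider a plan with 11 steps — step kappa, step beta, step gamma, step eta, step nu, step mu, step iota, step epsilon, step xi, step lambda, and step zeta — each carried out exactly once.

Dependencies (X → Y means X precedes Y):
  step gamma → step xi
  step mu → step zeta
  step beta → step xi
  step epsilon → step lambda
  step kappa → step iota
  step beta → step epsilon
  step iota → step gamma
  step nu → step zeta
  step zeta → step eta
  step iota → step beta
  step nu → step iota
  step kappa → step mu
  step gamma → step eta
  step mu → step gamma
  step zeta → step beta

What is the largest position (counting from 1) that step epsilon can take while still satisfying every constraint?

10

Following the constraints forward from step epsilon, its only required successor is step lambda.
So at least 1 step follows step epsilon, putting step epsilon no later than position 10. That position is achievable by scheduling everything else first.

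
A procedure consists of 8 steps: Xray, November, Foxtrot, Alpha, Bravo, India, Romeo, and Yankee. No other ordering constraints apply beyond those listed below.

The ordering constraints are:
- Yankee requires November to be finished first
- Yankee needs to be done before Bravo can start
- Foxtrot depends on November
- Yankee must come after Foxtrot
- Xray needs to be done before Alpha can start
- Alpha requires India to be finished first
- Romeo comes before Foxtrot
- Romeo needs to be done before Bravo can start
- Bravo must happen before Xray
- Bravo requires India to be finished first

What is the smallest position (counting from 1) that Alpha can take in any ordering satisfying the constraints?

8

Every step that must precede Alpha has to come before it. Tracing all chains that end at Alpha, those steps are: Xray, November, Foxtrot, Bravo, India, Romeo, Yankee — 7 in total.
So at minimum 7 steps come before Alpha, putting Alpha no earlier than position 8. That position is achievable by scheduling exactly those predecessors first.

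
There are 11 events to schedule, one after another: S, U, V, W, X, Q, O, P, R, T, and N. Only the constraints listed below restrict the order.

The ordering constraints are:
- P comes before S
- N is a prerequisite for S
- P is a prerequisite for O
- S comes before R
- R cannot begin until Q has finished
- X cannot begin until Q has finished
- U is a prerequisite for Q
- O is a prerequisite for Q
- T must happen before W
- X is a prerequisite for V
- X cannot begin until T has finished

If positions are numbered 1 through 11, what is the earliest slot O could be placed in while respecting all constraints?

2

The only event forced before O (directly or transitively) is P.
With 1 mandatory predecessor, the earliest O can sit is position 1+1 = 2, and placing just that one first achieves it.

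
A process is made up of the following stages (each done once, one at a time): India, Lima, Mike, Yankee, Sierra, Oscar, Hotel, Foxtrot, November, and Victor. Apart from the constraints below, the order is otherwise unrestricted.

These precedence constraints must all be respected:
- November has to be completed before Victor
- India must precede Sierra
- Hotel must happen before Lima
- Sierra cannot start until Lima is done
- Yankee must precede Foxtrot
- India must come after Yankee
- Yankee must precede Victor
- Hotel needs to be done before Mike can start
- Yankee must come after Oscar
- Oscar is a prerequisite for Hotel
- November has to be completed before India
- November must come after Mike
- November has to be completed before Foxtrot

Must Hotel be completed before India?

Following the dependencies: Hotel → Mike → November → India.
So Hotel must precede India in any valid ordering.

Yes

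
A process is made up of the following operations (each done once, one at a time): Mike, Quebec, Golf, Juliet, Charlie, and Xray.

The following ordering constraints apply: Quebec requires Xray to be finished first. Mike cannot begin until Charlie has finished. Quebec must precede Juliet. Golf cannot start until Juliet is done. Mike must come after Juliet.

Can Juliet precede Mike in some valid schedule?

Yes

The constraints force Juliet before Mike, so yes — every valid ordering has Juliet earlier.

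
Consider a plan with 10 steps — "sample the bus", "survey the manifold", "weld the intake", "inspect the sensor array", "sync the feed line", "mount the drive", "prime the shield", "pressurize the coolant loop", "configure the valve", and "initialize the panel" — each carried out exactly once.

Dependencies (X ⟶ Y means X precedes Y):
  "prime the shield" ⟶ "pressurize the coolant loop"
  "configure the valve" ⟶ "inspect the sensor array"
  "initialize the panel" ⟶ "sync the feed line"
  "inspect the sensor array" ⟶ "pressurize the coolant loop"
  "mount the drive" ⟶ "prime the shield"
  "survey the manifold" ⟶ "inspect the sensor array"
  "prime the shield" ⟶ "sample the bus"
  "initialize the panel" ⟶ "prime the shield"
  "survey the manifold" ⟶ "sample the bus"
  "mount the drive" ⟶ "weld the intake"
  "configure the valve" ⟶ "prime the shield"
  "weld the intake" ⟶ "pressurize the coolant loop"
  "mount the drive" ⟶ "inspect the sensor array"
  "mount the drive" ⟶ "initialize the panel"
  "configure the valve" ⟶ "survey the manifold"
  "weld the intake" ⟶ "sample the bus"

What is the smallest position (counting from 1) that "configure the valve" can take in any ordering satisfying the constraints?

Nothing is required before "configure the valve"; it can be the very first step.

1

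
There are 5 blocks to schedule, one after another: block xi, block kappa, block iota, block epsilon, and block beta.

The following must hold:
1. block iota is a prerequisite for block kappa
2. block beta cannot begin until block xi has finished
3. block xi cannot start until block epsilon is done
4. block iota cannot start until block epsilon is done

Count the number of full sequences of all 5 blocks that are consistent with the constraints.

Only block epsilon has no prerequisites, so it must go first.
Counting all ways to extend the partial order to a total order gives 6.

6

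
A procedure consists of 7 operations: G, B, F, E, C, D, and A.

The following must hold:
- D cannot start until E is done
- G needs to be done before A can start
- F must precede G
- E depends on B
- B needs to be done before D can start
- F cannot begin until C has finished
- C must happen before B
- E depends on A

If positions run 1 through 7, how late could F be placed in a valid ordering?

The operations that are forced after F, directly or by a chain of constraints, are G, E, D, A. That's 4 operations.
So at least 4 operations follow F, putting F no later than position 3. That position is achievable by scheduling everything else first.

3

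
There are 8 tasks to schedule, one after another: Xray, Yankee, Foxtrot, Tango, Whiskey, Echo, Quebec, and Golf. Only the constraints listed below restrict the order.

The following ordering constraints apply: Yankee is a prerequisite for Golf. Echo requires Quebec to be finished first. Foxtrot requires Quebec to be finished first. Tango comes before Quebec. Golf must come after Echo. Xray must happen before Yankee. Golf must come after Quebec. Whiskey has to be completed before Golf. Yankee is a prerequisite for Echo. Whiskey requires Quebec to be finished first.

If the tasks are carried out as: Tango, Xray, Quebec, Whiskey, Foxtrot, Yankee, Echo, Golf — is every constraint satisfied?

Every stated constraint is respected: Quebec sits at position 3, ahead of Golf at position 8, and each of the other listed pairs likewise has the predecessor earlier in the sequence.

Yes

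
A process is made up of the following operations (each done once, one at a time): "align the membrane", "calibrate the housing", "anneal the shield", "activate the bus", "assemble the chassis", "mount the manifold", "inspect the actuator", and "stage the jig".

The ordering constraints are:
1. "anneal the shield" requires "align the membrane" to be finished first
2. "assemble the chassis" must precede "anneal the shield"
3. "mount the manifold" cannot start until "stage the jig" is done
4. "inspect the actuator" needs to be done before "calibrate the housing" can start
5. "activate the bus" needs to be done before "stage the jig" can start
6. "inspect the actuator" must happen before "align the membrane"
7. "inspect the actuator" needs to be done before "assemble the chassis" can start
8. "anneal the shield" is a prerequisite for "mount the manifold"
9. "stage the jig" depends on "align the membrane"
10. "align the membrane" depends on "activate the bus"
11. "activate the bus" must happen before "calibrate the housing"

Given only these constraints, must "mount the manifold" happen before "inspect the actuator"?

No

The constraints actually force "inspect the actuator" before "mount the manifold" (via "inspect the actuator" → "align the membrane" → "anneal the shield" → "mount the manifold"), not the other way around.
So "mount the manifold" does not have to come before "inspect the actuator" — it cannot.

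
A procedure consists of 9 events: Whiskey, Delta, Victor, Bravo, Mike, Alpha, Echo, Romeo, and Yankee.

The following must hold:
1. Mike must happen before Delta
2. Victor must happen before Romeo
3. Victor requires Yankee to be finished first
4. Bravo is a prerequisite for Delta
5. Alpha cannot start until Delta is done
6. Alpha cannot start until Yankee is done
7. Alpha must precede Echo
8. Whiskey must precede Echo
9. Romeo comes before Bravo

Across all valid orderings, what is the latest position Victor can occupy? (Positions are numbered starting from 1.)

4

The events that are forced after Victor, directly or by a chain of constraints, are Delta, Bravo, Alpha, Echo, Romeo. That's 5 events.
So at least 5 events follow Victor, putting Victor no later than position 4. That position is achievable by scheduling everything else first.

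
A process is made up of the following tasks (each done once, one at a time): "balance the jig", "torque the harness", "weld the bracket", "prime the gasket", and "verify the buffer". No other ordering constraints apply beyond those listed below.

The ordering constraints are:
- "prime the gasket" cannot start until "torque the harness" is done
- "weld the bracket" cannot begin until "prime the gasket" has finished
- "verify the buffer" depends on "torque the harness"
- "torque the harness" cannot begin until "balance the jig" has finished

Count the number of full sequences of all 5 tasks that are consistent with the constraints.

3

Only "balance the jig" has no prerequisites, so it must go first.
Systematically extending each partial ordering one task at a time and counting, there are 3 complete orderings.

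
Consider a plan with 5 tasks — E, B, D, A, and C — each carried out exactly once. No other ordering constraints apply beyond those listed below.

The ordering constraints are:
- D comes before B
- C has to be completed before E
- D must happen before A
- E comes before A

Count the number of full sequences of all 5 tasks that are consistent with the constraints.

The tasks with no prerequisites are D, C; any of them can be placed first.
Counting all ways to extend the partial order to a total order gives 9.

9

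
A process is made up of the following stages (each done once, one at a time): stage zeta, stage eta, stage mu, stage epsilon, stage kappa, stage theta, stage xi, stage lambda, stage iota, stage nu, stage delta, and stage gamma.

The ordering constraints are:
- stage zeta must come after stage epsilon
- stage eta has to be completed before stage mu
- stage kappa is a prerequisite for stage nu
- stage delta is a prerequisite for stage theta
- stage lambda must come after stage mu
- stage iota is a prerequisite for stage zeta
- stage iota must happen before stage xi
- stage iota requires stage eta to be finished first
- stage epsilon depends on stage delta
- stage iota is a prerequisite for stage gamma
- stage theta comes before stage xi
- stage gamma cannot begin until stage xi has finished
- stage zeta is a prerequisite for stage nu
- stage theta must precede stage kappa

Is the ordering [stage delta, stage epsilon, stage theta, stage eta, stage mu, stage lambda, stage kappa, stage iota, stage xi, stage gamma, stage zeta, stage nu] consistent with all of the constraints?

Checking each listed constraint against this order: for instance, stage epsilon is in position 2 and stage zeta in position 11, so that constraint holds — and the remaining constraints check out the same way.

Yes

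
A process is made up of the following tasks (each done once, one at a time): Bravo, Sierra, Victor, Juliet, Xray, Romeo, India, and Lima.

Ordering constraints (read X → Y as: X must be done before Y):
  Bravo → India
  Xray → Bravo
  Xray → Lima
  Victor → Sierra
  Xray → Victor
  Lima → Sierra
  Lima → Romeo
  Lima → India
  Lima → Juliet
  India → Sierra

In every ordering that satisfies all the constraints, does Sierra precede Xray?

No

In fact the dependencies run the other way: Xray → Victor → Sierra.
So Sierra never precedes Xray.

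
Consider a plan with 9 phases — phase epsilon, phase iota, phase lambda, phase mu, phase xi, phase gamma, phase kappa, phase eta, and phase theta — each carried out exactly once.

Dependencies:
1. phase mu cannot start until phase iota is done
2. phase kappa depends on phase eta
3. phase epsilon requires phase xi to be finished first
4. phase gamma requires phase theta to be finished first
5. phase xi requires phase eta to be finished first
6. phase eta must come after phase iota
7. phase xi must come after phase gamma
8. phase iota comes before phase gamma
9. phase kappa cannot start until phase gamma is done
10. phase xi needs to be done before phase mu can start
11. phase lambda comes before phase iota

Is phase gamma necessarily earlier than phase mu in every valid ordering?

Yes

Following the dependencies: phase gamma → phase xi → phase mu.
That forces phase gamma before phase mu in every valid schedule.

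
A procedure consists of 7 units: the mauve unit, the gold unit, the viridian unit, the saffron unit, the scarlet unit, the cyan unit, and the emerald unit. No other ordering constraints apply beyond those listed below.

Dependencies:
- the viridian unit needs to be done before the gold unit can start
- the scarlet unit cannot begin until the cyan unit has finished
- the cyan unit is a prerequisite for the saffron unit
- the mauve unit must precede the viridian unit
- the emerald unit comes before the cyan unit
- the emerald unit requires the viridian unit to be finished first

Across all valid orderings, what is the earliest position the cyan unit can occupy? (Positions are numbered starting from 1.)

The units that are forced before the cyan unit, directly or transitively, are the mauve unit, the viridian unit, the emerald unit. That's 3 units.
With 3 mandatory predecessors, the earliest the cyan unit can sit is position 3+1 = 4, and placing just those 3 first achieves it.

4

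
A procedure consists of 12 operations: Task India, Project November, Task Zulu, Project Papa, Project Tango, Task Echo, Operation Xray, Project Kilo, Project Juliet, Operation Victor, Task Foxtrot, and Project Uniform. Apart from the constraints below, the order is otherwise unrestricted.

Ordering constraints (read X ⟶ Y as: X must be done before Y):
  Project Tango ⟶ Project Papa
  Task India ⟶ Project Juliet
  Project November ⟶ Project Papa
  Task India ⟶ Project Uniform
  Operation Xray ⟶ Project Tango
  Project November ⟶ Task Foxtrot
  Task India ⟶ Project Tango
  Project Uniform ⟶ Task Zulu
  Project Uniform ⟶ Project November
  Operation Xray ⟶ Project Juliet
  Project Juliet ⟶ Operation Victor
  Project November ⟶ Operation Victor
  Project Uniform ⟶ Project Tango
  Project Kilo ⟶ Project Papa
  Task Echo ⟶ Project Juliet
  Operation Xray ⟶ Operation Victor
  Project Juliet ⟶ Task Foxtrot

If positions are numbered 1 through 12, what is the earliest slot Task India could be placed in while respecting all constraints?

No constraint forces any other operation before Task India, so it can be placed first.

1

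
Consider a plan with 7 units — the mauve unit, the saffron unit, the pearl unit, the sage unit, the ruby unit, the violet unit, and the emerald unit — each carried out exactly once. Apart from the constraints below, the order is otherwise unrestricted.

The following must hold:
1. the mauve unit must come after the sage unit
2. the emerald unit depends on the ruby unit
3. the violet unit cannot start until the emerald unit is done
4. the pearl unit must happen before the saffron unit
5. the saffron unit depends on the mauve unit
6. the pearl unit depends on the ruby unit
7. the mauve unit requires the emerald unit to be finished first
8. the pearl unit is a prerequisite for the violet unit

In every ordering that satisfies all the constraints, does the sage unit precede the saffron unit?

Yes

Tracing the constraints gives a chain: the sage unit → the mauve unit → the saffron unit.
That forces the sage unit before the saffron unit in every valid schedule.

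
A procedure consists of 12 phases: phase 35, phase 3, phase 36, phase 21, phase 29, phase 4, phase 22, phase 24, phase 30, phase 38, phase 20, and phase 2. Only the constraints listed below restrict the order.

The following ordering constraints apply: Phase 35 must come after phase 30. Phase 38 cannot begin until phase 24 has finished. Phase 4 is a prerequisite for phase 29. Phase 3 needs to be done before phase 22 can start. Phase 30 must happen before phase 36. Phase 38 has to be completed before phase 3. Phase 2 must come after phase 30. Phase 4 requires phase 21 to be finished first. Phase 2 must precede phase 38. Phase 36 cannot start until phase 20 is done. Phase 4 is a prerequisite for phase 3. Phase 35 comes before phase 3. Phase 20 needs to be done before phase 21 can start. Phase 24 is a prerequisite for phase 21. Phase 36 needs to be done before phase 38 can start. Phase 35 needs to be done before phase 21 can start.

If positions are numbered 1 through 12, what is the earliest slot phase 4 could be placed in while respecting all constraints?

The phases that are forced before phase 4, directly or transitively, are phase 35, phase 21, phase 24, phase 30, phase 20. That's 5 phases.
So at minimum 5 phases come before phase 4, putting phase 4 no earlier than position 6. That position is achievable by scheduling exactly those predecessors first.

6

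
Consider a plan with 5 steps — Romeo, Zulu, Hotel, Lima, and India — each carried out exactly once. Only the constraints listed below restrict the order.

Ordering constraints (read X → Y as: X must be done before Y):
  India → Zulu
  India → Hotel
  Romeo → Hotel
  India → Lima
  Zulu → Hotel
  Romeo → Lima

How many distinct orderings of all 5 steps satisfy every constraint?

The steps with no prerequisites are Romeo, India; any of them can be placed first.
Counting all ways to extend the partial order to a total order gives 8.

8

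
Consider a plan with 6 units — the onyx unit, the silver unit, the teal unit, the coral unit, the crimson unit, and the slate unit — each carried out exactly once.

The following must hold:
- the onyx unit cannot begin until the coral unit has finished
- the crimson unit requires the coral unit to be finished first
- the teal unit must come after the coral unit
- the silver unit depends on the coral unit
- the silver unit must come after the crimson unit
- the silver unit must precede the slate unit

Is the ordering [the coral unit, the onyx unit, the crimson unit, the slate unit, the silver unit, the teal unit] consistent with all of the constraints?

No

Here the silver unit comes after the slate unit.
Since the silver unit is required before the slate unit, the ordering is invalid.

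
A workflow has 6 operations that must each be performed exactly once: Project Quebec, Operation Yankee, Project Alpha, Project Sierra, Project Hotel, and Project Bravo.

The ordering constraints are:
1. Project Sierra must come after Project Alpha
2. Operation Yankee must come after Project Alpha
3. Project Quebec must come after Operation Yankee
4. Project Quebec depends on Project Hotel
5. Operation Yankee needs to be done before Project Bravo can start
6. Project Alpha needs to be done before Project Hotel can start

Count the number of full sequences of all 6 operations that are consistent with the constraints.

25

Only Project Alpha has no prerequisites, so it must go first.
Counting all ways to extend the partial order to a total order gives 25.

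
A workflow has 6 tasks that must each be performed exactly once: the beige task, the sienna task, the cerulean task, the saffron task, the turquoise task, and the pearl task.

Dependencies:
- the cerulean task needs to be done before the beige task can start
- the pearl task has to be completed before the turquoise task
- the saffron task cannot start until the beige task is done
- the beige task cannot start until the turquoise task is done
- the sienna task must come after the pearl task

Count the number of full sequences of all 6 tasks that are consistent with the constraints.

14

2 tasks have no prerequisites (the cerulean task, the pearl task), so any of them could come first.
Systematically extending each partial ordering one task at a time and counting, there are 14 complete orderings.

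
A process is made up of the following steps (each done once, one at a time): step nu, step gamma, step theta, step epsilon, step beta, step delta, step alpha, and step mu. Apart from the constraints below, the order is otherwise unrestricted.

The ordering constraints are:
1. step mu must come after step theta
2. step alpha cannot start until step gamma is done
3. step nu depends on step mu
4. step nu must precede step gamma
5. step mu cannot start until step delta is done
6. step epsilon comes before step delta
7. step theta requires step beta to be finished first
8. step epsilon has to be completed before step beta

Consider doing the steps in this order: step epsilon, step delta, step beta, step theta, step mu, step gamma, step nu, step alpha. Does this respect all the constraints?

In the proposed order, step gamma appears before step nu.
Since step nu is required before step gamma, the ordering is invalid.

No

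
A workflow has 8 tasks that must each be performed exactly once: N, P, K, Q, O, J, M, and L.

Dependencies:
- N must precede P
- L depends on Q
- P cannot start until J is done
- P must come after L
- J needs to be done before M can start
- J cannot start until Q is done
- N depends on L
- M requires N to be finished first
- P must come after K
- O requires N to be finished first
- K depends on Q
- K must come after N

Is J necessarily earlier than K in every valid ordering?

No

Nothing in the constraints links J and K; they are unordered relative to each other.
So J can come before K or after — it is not forced.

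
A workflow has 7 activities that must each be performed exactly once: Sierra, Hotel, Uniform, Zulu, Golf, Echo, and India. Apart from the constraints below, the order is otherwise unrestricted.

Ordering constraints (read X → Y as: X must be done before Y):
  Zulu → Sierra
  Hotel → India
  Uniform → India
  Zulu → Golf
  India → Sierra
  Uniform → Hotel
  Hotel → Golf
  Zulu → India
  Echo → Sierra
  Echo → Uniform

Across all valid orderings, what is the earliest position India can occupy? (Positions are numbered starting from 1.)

5

Working backwards through the constraints from India, its full set of required predecessors is Hotel, Uniform, Zulu, Echo — 4 of them.
So at minimum 4 activities come before India, putting India no earlier than position 5. That position is achievable by scheduling exactly those predecessors first.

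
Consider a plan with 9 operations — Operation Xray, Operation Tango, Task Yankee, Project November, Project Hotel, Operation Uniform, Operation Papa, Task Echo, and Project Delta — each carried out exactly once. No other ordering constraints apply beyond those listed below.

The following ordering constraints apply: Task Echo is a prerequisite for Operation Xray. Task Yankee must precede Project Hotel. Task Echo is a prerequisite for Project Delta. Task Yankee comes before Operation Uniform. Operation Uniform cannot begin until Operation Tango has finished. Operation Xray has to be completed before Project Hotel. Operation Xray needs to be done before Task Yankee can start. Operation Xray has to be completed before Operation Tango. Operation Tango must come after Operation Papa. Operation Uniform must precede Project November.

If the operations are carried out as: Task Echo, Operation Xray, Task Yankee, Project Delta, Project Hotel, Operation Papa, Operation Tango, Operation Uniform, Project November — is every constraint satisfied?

Checking each listed constraint against this order: for instance, Task Yankee is in position 3 and Operation Uniform in position 8, so that constraint holds — and the remaining constraints check out the same way.

Yes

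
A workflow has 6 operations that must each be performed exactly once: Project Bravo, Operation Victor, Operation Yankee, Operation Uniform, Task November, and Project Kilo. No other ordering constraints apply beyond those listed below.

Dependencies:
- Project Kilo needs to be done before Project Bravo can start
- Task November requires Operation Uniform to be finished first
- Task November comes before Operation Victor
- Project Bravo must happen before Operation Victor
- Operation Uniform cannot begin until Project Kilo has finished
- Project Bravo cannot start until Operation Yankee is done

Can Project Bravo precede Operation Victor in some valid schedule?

Yes

Project Bravo is actually forced before Operation Victor by the constraints, so certainly some valid ordering has Project Bravo first.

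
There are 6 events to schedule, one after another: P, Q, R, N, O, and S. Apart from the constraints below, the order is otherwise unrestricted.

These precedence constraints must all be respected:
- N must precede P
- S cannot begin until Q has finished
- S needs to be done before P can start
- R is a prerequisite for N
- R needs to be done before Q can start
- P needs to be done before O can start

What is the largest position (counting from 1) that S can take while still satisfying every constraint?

The events that are forced after S, directly or by a chain of constraints, are P, O. That's 2 events.
So at least 2 events follow S, putting S no later than position 4. That position is achievable by scheduling everything else first.

4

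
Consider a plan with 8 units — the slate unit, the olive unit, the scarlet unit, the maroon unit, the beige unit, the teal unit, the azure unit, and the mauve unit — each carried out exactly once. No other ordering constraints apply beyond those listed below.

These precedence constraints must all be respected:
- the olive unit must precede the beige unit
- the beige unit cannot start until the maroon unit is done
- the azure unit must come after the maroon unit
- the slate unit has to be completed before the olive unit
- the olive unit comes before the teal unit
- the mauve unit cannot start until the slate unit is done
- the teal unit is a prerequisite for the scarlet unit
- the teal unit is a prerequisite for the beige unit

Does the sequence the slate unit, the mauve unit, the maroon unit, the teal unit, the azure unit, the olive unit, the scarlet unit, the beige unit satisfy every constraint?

The sequence places the teal unit ahead of the olive unit.
Since the olive unit is required before the teal unit, the ordering is invalid.

No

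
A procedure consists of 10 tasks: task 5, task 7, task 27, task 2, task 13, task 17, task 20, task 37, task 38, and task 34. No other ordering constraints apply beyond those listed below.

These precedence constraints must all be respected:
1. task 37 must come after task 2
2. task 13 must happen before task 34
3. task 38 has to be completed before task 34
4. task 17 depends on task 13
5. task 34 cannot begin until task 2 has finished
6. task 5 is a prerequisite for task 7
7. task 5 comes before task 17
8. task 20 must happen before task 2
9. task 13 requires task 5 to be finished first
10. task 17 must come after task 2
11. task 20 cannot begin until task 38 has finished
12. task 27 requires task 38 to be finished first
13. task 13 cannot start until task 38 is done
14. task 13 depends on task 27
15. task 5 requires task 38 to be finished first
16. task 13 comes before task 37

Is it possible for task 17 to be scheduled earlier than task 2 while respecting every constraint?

No

Following task 2 → task 17, task 2 must precede task 17 in every valid ordering.
So no valid ordering can have task 17 before task 2.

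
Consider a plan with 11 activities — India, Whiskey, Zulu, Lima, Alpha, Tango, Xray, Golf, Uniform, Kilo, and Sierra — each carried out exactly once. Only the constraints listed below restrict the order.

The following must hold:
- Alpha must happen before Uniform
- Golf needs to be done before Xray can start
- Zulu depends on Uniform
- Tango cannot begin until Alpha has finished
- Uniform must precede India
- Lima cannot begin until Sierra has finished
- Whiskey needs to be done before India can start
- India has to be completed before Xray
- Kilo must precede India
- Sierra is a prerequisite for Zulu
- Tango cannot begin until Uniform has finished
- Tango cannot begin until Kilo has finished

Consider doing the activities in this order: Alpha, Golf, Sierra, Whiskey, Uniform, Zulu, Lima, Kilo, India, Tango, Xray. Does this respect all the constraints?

Going through the constraints one by one, each required predecessor appears earlier in the sequence than its dependent — e.g. Golf (position 2) is before Xray (position 11), as required.

Yes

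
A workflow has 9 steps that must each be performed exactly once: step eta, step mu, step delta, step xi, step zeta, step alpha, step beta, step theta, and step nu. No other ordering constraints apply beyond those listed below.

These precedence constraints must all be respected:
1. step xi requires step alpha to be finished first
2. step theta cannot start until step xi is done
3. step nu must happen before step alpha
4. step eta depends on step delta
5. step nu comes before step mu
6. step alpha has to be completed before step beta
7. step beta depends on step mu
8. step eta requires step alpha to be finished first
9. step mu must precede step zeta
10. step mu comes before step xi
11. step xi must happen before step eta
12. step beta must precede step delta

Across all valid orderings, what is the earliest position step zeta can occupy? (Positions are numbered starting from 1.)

Every step that must precede step zeta has to come before it. Tracing all chains that end at step zeta, those steps are: step mu, step nu — 2 in total.
So at minimum 2 steps come before step zeta, putting step zeta no earlier than position 3. That position is achievable by scheduling exactly those predecessors first.

3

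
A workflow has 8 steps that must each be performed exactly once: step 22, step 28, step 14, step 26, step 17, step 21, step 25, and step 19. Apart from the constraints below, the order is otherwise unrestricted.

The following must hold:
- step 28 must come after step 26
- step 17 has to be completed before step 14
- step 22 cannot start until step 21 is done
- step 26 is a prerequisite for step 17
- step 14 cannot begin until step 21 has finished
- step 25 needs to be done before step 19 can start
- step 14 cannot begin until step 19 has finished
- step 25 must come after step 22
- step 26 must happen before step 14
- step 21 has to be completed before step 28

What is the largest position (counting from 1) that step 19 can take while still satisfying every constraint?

7

The only step forced after step 19 (directly or by a chain) is step 14.
So at least 1 step follows step 19, putting step 19 no later than position 7. That position is achievable by scheduling everything else first.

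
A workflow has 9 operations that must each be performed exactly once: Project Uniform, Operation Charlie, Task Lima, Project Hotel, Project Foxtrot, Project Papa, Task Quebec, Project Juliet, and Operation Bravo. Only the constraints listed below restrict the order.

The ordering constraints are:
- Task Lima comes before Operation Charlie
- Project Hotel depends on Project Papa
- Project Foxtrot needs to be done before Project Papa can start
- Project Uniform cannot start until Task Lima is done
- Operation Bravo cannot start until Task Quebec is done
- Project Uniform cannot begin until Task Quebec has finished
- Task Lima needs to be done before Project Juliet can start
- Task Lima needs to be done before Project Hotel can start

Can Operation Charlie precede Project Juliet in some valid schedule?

Yes

The constraints leave Operation Charlie and Project Juliet unordered relative to each other; nothing requires Project Juliet earlier.
That means at least one valid schedule has Operation Charlie before Project Juliet.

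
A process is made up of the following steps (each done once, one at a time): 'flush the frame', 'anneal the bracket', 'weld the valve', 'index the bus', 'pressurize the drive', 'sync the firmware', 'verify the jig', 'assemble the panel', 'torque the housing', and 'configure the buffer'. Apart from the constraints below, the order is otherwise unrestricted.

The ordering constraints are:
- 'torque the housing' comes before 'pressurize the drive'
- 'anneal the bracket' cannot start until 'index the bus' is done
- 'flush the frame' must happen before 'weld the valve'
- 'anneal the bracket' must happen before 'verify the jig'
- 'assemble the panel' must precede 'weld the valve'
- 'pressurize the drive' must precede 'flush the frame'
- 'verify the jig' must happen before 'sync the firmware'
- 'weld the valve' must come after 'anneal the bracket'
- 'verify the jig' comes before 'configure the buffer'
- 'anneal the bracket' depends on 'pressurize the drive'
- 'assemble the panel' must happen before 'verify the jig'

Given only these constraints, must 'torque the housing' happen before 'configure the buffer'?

There is a constraint chain 'torque the housing' → 'pressurize the drive' → 'anneal the bracket' → 'verify the jig' → 'configure the buffer'.
So 'torque the housing' must precede 'configure the buffer' in any valid ordering.

Yes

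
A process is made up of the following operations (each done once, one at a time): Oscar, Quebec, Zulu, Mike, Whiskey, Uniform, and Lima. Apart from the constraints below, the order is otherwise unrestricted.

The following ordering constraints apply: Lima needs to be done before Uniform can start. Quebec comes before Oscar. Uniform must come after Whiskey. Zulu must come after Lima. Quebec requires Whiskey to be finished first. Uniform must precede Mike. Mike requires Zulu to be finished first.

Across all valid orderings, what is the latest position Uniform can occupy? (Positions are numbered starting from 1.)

6

The only operation forced after Uniform (directly or by a chain) is Mike.
With 1 mandatory successor out of 7 operations total, the latest slot for Uniform is 7−1 = 6, and it's reachable by doing all non-successors before Uniform.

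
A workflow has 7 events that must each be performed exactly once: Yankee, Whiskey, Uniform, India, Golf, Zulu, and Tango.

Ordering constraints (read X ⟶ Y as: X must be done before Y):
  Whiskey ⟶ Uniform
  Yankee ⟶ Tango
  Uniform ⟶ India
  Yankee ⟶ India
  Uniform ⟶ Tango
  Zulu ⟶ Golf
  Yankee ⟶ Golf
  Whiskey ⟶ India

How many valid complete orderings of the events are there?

106

The events with no prerequisites are Yankee, Whiskey, Zulu; any of them can be placed first.
Counting all ways to extend the partial order to a total order gives 106.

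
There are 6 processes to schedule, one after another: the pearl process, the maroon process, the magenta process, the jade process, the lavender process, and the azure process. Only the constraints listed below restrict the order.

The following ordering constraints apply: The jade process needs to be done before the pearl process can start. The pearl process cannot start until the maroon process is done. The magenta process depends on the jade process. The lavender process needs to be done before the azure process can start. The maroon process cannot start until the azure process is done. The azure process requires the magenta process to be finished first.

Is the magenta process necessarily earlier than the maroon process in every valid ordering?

Following the dependencies: the magenta process → the azure process → the maroon process.
So the magenta process must precede the maroon process in any valid ordering.

Yes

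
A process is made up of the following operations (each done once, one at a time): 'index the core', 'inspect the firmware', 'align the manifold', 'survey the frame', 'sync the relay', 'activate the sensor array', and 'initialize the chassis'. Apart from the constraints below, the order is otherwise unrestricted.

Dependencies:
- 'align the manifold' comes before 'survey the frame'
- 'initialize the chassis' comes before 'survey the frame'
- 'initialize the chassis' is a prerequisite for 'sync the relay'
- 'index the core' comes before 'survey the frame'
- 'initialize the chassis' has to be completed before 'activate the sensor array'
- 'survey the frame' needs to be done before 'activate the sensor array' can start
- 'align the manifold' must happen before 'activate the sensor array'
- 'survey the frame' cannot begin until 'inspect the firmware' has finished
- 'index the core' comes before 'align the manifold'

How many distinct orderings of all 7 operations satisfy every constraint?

54

The operations with no prerequisites are 'index the core', 'inspect the firmware', 'initialize the chassis'; any of them can be placed first.
Enumerating by repeatedly choosing an available operation (one whose prerequisites are all placed) gives 54 distinct complete orderings.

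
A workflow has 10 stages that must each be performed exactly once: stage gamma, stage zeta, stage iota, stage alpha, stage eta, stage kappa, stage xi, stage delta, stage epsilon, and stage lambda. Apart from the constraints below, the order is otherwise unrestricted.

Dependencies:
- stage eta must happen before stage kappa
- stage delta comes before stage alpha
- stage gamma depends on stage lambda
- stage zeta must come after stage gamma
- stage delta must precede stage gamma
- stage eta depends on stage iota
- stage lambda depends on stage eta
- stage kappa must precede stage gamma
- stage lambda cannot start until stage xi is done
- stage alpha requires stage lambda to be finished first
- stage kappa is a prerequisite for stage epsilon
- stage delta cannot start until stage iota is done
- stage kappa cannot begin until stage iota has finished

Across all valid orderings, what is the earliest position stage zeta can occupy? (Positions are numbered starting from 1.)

8

The stages that are forced before stage zeta, directly or transitively, are stage gamma, stage iota, stage eta, stage kappa, stage xi, stage delta, stage lambda. That's 7 stages.
So at minimum 7 stages come before stage zeta, putting stage zeta no earlier than position 8. That position is achievable by scheduling exactly those predecessors first.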